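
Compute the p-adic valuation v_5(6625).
v_5(6625) = 3

v_5(n) is the largest exponent k such that 5^k divides n. Factor out: 6625 = 5^3 · 53. (Sign doesn't affect v_p.) So v_5(6625) = 3.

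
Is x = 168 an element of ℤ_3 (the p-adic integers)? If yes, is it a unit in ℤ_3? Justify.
x ∈ ℤ_3 but not a unit; v_3(x) = 1 > 0

ℤ_3 = {x ∈ ℚ_3 : v_3(x) ≥ 0} and ℤ_3^× = {x ∈ ℤ_3 : v_3(x) = 0}. Here v_3(168) = v_3(num) − v_3(den) = 1; compare against these criteria.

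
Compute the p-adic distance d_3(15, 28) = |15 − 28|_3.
d_3(15, 28) = 1

Step 1 — x − y = 15 − 28 = -13. Step 2 — v_3(-13) = 0 (factor: -13 = −(3^0 · 13); the sign does not affect v_p). Step 3 — |x − y|_3 = 3^{0} = 1.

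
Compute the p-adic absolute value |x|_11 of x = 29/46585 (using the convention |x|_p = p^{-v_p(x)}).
|29/46585|_11 = 1331

Step 1 — compute v_11(x) by factoring powers of 11 out of the numerator and denominator: v_11(29/46585) = -3. Step 2 — apply |x|_p = p^{-v_p(x)} = 11^{3} = 1331.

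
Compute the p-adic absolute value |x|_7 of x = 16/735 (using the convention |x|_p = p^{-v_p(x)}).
|16/735|_7 = 49

Step 1 — compute v_7(x) by factoring powers of 7 out of the numerator and denominator: v_7(16/735) = -2. Step 2 — apply |x|_p = p^{-v_p(x)} = 7^{2} = 49.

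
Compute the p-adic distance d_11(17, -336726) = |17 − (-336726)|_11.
d_11(17, -336726) = 1/14641

Step 1 — x − y = 17 − (-336726) = 336743. Step 2 — v_11(336743) = 4 (factor: 336743 = (11^4 · 23); the sign does not affect v_p). Step 3 — |x − y|_11 = 11^{-4} = 1/14641.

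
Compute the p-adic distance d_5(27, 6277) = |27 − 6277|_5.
d_5(27, 6277) = 1/3125

Step 1 — x − y = 27 − 6277 = -6250. Step 2 — v_5(-6250) = 5 (factor: -6250 = −(5^5 · 2); the sign does not affect v_p). Step 3 — |x − y|_5 = 5^{-5} = 1/3125.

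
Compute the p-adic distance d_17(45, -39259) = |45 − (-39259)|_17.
d_17(45, -39259) = 1/4913

Step 1 — x − y = 45 − (-39259) = 39304. Step 2 — v_17(39304) = 3 (factor: 39304 = (17^3 · 8); the sign does not affect v_p). Step 3 — |x − y|_17 = 17^{-3} = 1/4913.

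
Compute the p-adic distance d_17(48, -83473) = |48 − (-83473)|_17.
d_17(48, -83473) = 1/83521

Step 1 — x − y = 48 − (-83473) = 83521. Step 2 — v_17(83521) = 4 (factor: 83521 = (17^4 · 1); the sign does not affect v_p). Step 3 — |x − y|_17 = 17^{-4} = 1/83521.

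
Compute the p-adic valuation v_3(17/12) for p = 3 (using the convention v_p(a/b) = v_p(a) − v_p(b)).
v_3(17/12) = -1

Factor powers of 3 from the numerator and denominator of the reduced fraction: 17 = 3^0 · 17 and 12 = 3^1 · 4. Apply v_p(a/b) = v_p(a) − v_p(b): v_3(17/12) = 0 − 1 = -1.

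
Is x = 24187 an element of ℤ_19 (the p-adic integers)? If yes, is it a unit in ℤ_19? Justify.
x ∈ ℤ_19 but not a unit; v_19(x) = 2 > 0

ℤ_19 = {x ∈ ℚ_19 : v_19(x) ≥ 0} and ℤ_19^× = {x ∈ ℤ_19 : v_19(x) = 0}. Here v_19(24187) = v_19(num) − v_19(den) = 2; compare against these criteria.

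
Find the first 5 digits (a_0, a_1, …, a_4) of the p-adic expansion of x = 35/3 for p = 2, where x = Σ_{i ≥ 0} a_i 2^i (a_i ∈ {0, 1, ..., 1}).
(a_0, …, a_4) = (1, 0, 0, 0, 0)

v_2(35/3) = 0 (numerator and denominator both coprime to 2), so x ∈ ℤ_2^×. Compute digits iteratively via a_i = x_i mod 2, x_{i+1} = (x_i − a_i)/2, with x_0 = x:
  x_0 = 35/3;  a_0 = 1;  x_1 = (x_0 − 1)/2 = 16/3
  x_1 = 16/3;  a_1 = 0;  x_2 = (x_1 − 0)/2 = 8/3
  x_2 = 8/3;  a_2 = 0;  x_3 = (x_2 − 0)/2 = 4/3
  x_3 = 4/3;  a_3 = 0;  x_4 = (x_3 − 0)/2 = 2/3
  x_4 = 2/3;  a_4 = 0;  x_5 = (x_4 − 0)/2 = 1/3
Digits: (1, 0, 0, 0, 0).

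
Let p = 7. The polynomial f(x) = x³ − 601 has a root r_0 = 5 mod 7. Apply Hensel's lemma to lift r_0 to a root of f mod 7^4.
r_3 = 404 (mod 2401)

Hensel: r_{i+1} = r_i − f(r_i)/f′(r_i) mod 7^{i+2}, where f′(x) = 3x². Iterate:
  r_0 = 5 (mod 7)
  r_1 = 12 (mod 49)
  r_2 = 61 (mod 343)
  r_3 = 404 (mod 2401)
Final: r = 404 with f(r) ≡ 0 mod 7^4.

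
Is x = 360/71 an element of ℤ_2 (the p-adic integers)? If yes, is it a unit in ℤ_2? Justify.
x ∈ ℤ_2 but not a unit; v_2(x) = 3 > 0

ℤ_2 = {x ∈ ℚ_2 : v_2(x) ≥ 0} and ℤ_2^× = {x ∈ ℤ_2 : v_2(x) = 0}. Here v_2(360/71) = v_2(num) − v_2(den) = 3; compare against these criteria.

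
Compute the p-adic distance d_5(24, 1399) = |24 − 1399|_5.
d_5(24, 1399) = 1/125

Step 1 — x − y = 24 − 1399 = -1375. Step 2 — v_5(-1375) = 3 (factor: -1375 = −(5^3 · 11); the sign does not affect v_p). Step 3 — |x − y|_5 = 5^{-3} = 1/125.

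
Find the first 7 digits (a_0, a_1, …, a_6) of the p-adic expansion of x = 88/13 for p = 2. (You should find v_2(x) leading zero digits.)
(a_0, …, a_6) = (0, 0, 0, 1, 1, 1, 0)

v_2(88/13) = 3, so a_0 = ... = a_2 = 0. Factor out: x = 2^3 · u with u = 11/13 a unit in ℤ_2. Expand u iteratively via a_{v+i} = u_i mod 2, u_{i+1} = (u_i − a_{v+i})/2:
  u_0 = 11/13;  a_3 = 1;  u_1 = (u_0 − 1)/2 = -1/13
  u_1 = -1/13;  a_4 = 1;  u_2 = (u_1 − 1)/2 = -7/13
  u_2 = -7/13;  a_5 = 1;  u_3 = (u_2 − 1)/2 = -10/13
  u_3 = -10/13;  a_6 = 0;  u_4 = (u_3 − 0)/2 = -5/13
Digits: (0, 0, 0, 1, 1, 1, 0).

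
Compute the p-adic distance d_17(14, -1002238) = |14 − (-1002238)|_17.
d_17(14, -1002238) = 1/83521

Step 1 — x − y = 14 − (-1002238) = 1002252. Step 2 — v_17(1002252) = 4 (factor: 1002252 = (17^4 · 12); the sign does not affect v_p). Step 3 — |x − y|_17 = 17^{-4} = 1/83521.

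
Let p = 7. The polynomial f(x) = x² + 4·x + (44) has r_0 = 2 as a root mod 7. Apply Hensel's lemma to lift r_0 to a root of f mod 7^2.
r_1 = 44 (mod 49)

Hensel: r_{i+1} = r_i − f(r_i)·(f′(r_i))^{-1} mod 7^{i+2}, f′(x) = 2x + 4. Iterate:
  r_0 = 2 (mod 7)
  r_1 = 44 (mod 49)
Final: r = 44 satisfies f(r) ≡ 0 mod 7^2.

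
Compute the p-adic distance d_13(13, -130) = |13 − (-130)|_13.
d_13(13, -130) = 1/13

Step 1 — x − y = 13 − (-130) = 143. Step 2 — v_13(143) = 1 (factor: 143 = (13^1 · 11); the sign does not affect v_p). Step 3 — |x − y|_13 = 13^{-1} = 1/13.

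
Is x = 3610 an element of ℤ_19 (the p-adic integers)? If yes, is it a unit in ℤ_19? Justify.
x ∈ ℤ_19 but not a unit; v_19(x) = 2 > 0

ℤ_19 = {x ∈ ℚ_19 : v_19(x) ≥ 0} and ℤ_19^× = {x ∈ ℤ_19 : v_19(x) = 0}. Here v_19(3610) = v_19(num) − v_19(den) = 2; compare against these criteria.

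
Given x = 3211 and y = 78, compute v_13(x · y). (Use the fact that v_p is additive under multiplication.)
v_13(250458) = 3

v_p(x) = 2 (factor: 3211 = 13^2 · 19); v_p(y) = 1 (factor: 78 = 13^1 · 6). Additivity: v_p(xy) = v_p(x) + v_p(y) = 2 + 1 = 3. (Direct check: xy = 250458 = 13^3 · (114).)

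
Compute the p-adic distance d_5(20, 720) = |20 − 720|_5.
d_5(20, 720) = 1/25

Step 1 — x − y = 20 − 720 = -700. Step 2 — v_5(-700) = 2 (factor: -700 = −(5^2 · 28); the sign does not affect v_p). Step 3 — |x − y|_5 = 5^{-2} = 1/25.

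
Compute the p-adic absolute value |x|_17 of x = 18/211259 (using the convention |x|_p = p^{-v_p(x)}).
|18/211259|_17 = 4913

Step 1 — compute v_17(x) by factoring powers of 17 out of the numerator and denominator: v_17(18/211259) = -3. Step 2 — apply |x|_p = p^{-v_p(x)} = 17^{3} = 4913.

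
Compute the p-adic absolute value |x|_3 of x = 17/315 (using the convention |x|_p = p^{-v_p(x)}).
|17/315|_3 = 9

Step 1 — compute v_3(x) by factoring powers of 3 out of the numerator and denominator: v_3(17/315) = -2. Step 2 — apply |x|_p = p^{-v_p(x)} = 3^{2} = 9.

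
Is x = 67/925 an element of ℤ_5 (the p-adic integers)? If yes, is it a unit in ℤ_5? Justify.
x ∉ ℤ_5 (v_5(x) = -2 < 0)

ℤ_5 = {x ∈ ℚ_5 : v_5(x) ≥ 0} and ℤ_5^× = {x ∈ ℤ_5 : v_5(x) = 0}. Here v_5(67/925) = v_5(num) − v_5(den) = -2; compare against these criteria.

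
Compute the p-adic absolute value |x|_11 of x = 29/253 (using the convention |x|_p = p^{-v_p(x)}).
|29/253|_11 = 11

Step 1 — compute v_11(x) by factoring powers of 11 out of the numerator and denominator: v_11(29/253) = -1. Step 2 — apply |x|_p = p^{-v_p(x)} = 11^{1} = 11.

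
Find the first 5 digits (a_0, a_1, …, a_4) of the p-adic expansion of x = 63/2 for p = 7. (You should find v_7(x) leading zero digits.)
(a_0, …, a_4) = (0, 1, 4, 3, 3)

v_7(63/2) = 1, so a_0 = ... = a_0 = 0. Factor out: x = 7^1 · u with u = 9/2 a unit in ℤ_7. Expand u iteratively via a_{v+i} = u_i mod 7, u_{i+1} = (u_i − a_{v+i})/7:
  u_0 = 9/2;  a_1 = 1;  u_1 = (u_0 − 1)/7 = 1/2
  u_1 = 1/2;  a_2 = 4;  u_2 = (u_1 − 4)/7 = -1/2
  u_2 = -1/2;  a_3 = 3;  u_3 = (u_2 − 3)/7 = -1/2
  u_3 = -1/2;  a_4 = 3;  u_4 = (u_3 − 3)/7 = -1/2
Digits: (0, 1, 4, 3, 3).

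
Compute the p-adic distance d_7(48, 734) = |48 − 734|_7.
d_7(48, 734) = 1/343

Step 1 — x − y = 48 − 734 = -686. Step 2 — v_7(-686) = 3 (factor: -686 = −(7^3 · 2); the sign does not affect v_p). Step 3 — |x − y|_7 = 7^{-3} = 1/343.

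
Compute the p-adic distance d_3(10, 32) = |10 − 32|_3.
d_3(10, 32) = 1

Step 1 — x − y = 10 − 32 = -22. Step 2 — v_3(-22) = 0 (factor: -22 = −(3^0 · 22); the sign does not affect v_p). Step 3 — |x − y|_3 = 3^{0} = 1.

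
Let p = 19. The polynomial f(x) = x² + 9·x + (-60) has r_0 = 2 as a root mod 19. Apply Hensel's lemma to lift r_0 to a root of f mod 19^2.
r_1 = 116 (mod 361)

Hensel: r_{i+1} = r_i − f(r_i)·(f′(r_i))^{-1} mod 19^{i+2}, f′(x) = 2x + 9. Iterate:
  r_0 = 2 (mod 19)
  r_1 = 116 (mod 361)
Final: r = 116 satisfies f(r) ≡ 0 mod 19^2.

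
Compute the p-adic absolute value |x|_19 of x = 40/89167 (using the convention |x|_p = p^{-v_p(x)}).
|40/89167|_19 = 6859

Step 1 — compute v_19(x) by factoring powers of 19 out of the numerator and denominator: v_19(40/89167) = -3. Step 2 — apply |x|_p = p^{-v_p(x)} = 19^{3} = 6859.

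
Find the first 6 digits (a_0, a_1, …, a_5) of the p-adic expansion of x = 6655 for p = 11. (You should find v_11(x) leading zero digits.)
(a_0, …, a_5) = (0, 0, 0, 5, 0, 0)

v_11(6655) = 3, so a_0 = ... = a_2 = 0. Factor out: x = 11^3 · u with u = 5 a unit in ℤ_11. Expand u iteratively via a_{v+i} = u_i mod 11, u_{i+1} = (u_i − a_{v+i})/11:
  u_0 = 5;  a_3 = 5;  u_1 = (u_0 − 5)/11 = 0
  u_1 = 0;  a_4 = 0;  u_2 = (u_1 − 0)/11 = 0
  u_2 = 0;  a_5 = 0;  u_3 = (u_2 − 0)/11 = 0
Digits: (0, 0, 0, 5, 0, 0).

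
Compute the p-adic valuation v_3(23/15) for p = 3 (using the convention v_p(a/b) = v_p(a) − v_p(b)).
v_3(23/15) = -1

Factor powers of 3 from the numerator and denominator of the reduced fraction: 23 = 3^0 · 23 and 15 = 3^1 · 5. Apply v_p(a/b) = v_p(a) − v_p(b): v_3(23/15) = 0 − 1 = -1.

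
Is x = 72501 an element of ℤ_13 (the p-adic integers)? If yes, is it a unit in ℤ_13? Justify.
x ∈ ℤ_13 but not a unit; v_13(x) = 3 > 0

ℤ_13 = {x ∈ ℚ_13 : v_13(x) ≥ 0} and ℤ_13^× = {x ∈ ℤ_13 : v_13(x) = 0}. Here v_13(72501) = v_13(num) − v_13(den) = 3; compare against these criteria.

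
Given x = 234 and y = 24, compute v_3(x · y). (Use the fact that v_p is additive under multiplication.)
v_3(5616) = 3

v_p(x) = 2 (factor: 234 = 3^2 · 26); v_p(y) = 1 (factor: 24 = 3^1 · 8). Additivity: v_p(xy) = v_p(x) + v_p(y) = 2 + 1 = 3. (Direct check: xy = 5616 = 3^3 · (208).)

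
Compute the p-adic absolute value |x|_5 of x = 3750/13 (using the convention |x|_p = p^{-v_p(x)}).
|3750/13|_5 = 1/625

Step 1 — compute v_5(x) by factoring powers of 5 out of the numerator and denominator: v_5(3750/13) = 4. Step 2 — apply |x|_p = p^{-v_p(x)} = 5^{-4} = 1/625.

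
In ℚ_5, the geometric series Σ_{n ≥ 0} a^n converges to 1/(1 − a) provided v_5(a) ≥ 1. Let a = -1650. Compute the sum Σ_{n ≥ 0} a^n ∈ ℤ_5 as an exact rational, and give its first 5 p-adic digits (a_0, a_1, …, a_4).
Σ a^n = 1/(1 − a) = 1/1651;  first 5 digits = (1, 0, 4, 1, 3)

v_5(a) = 2 ≥ 1, so the series converges in ℤ_5 to 1/(1 − a) = 1/(1 − (-1650)) = 1/1651. Expand this rational in ℤ_5: compute digits iteratively via d_i = x_i mod 5, x_{i+1} = (x_i − d_i)/5. The first 5 digits are (1, 0, 4, 1, 3).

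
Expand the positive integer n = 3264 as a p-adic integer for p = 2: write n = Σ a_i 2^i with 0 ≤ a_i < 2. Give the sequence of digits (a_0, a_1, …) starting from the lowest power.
(a_0, a_1, …) = (0, 0, 0, 0, 0, 0, 1, 1, 0, 0, 1, 1)

Repeated division by 2 gives the digits low-to-high: 3264 = 1·2^6 + 1·2^7 + 1·2^10 + 1·2^11. Digit sequence: (0, 0, 0, 0, 0, 0, 1, 1, 0, 0, 1, 1).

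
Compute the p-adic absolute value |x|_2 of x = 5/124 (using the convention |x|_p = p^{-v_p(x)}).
|5/124|_2 = 4

Step 1 — compute v_2(x) by factoring powers of 2 out of the numerator and denominator: v_2(5/124) = -2. Step 2 — apply |x|_p = p^{-v_p(x)} = 2^{2} = 4.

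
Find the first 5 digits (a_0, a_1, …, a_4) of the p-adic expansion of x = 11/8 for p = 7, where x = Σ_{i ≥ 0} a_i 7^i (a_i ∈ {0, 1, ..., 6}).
(a_0, …, a_4) = (4, 4, 2, 4, 2)

v_7(11/8) = 0 (numerator and denominator both coprime to 7), so x ∈ ℤ_7^×. Compute digits iteratively via a_i = x_i mod 7, x_{i+1} = (x_i − a_i)/7, with x_0 = x:
  x_0 = 11/8;  a_0 = 4;  x_1 = (x_0 − 4)/7 = -3/8
  x_1 = -3/8;  a_1 = 4;  x_2 = (x_1 − 4)/7 = -5/8
  x_2 = -5/8;  a_2 = 2;  x_3 = (x_2 − 2)/7 = -3/8
  x_3 = -3/8;  a_3 = 4;  x_4 = (x_3 − 4)/7 = -5/8
  x_4 = -5/8;  a_4 = 2;  x_5 = (x_4 − 2)/7 = -3/8
Digits: (4, 4, 2, 4, 2).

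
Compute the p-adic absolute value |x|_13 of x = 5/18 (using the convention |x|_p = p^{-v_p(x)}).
|5/18|_13 = 1

Step 1 — compute v_13(x) by factoring powers of 13 out of the numerator and denominator: v_13(5/18) = 0. Step 2 — apply |x|_p = p^{-v_p(x)} = 13^{0} = 1.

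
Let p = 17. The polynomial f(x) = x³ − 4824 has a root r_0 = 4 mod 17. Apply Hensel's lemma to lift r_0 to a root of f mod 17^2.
r_1 = 55 (mod 289)

Hensel: r_{i+1} = r_i − f(r_i)/f′(r_i) mod 17^{i+2}, where f′(x) = 3x². Iterate:
  r_0 = 4 (mod 17)
  r_1 = 55 (mod 289)
Final: r = 55 with f(r) ≡ 0 mod 17^2.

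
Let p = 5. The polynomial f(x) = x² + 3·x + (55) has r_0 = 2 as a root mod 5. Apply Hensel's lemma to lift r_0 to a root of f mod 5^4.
r_3 = 257 (mod 625)

Hensel: r_{i+1} = r_i − f(r_i)·(f′(r_i))^{-1} mod 5^{i+2}, f′(x) = 2x + 3. Iterate:
  r_0 = 2 (mod 5)
  r_1 = 7 (mod 25)
  r_2 = 7 (mod 125)
  r_3 = 257 (mod 625)
Final: r = 257 satisfies f(r) ≡ 0 mod 5^4.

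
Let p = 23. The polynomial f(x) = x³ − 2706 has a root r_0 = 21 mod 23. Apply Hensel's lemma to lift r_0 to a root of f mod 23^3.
r_2 = 11774 (mod 12167)

Hensel: r_{i+1} = r_i − f(r_i)/f′(r_i) mod 23^{i+2}, where f′(x) = 3x². Iterate:
  r_0 = 21 (mod 23)
  r_1 = 136 (mod 529)
  r_2 = 11774 (mod 12167)
Final: r = 11774 with f(r) ≡ 0 mod 23^3.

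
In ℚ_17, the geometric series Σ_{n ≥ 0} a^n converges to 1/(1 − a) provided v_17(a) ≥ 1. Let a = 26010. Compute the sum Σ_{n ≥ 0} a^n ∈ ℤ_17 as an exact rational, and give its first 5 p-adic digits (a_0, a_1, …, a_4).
Σ a^n = 1/(1 − a) = -1/26009;  first 5 digits = (1, 0, 5, 5, 8)

v_17(a) = 2 ≥ 1, so the series converges in ℤ_17 to 1/(1 − a) = 1/(1 − 26010) = -1/26009. Expand this rational in ℤ_17: compute digits iteratively via d_i = x_i mod 17, x_{i+1} = (x_i − d_i)/17. The first 5 digits are (1, 0, 5, 5, 8).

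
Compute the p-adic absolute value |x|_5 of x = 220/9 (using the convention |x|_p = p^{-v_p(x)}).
|220/9|_5 = 1/5

Step 1 — compute v_5(x) by factoring powers of 5 out of the numerator and denominator: v_5(220/9) = 1. Step 2 — apply |x|_p = p^{-v_p(x)} = 5^{-1} = 1/5.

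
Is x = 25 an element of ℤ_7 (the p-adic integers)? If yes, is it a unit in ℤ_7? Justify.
x ∈ ℤ_7^× (unit); v_7(x) = 0

ℤ_7 = {x ∈ ℚ_7 : v_7(x) ≥ 0} and ℤ_7^× = {x ∈ ℤ_7 : v_7(x) = 0}. Here v_7(25) = v_7(num) − v_7(den) = 0; compare against these criteria.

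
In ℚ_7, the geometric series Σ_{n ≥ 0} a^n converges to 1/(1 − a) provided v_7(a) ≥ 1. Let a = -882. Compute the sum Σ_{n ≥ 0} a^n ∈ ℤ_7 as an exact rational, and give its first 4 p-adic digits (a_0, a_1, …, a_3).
Σ a^n = 1/(1 − a) = 1/883;  first 4 digits = (1, 0, 3, 4)

v_7(a) = 2 ≥ 1, so the series converges in ℤ_7 to 1/(1 − a) = 1/(1 − (-882)) = 1/883. Expand this rational in ℤ_7: compute digits iteratively via d_i = x_i mod 7, x_{i+1} = (x_i − d_i)/7. The first 4 digits are (1, 0, 3, 4).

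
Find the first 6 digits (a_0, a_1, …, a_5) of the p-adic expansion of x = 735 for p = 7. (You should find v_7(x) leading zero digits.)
(a_0, …, a_5) = (0, 0, 1, 2, 0, 0)

v_7(735) = 2, so a_0 = ... = a_1 = 0. Factor out: x = 7^2 · u with u = 15 a unit in ℤ_7. Expand u iteratively via a_{v+i} = u_i mod 7, u_{i+1} = (u_i − a_{v+i})/7:
  u_0 = 15;  a_2 = 1;  u_1 = (u_0 − 1)/7 = 2
  u_1 = 2;  a_3 = 2;  u_2 = (u_1 − 2)/7 = 0
  u_2 = 0;  a_4 = 0;  u_3 = (u_2 − 0)/7 = 0
  u_3 = 0;  a_5 = 0;  u_4 = (u_3 − 0)/7 = 0
Digits: (0, 0, 1, 2, 0, 0).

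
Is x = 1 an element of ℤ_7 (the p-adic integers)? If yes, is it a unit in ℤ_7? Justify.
x ∈ ℤ_7^× (unit); v_7(x) = 0

ℤ_7 = {x ∈ ℚ_7 : v_7(x) ≥ 0} and ℤ_7^× = {x ∈ ℤ_7 : v_7(x) = 0}. Here v_7(1) = v_7(num) − v_7(den) = 0; compare against these criteria.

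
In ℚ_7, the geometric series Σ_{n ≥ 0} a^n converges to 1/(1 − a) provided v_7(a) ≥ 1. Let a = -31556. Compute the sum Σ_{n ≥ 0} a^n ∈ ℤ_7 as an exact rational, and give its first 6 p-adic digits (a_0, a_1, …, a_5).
Σ a^n = 1/(1 − a) = 1/31557;  first 6 digits = (1, 0, 0, 6, 0, 5)

v_7(a) = 3 ≥ 1, so the series converges in ℤ_7 to 1/(1 − a) = 1/(1 − (-31556)) = 1/31557. Expand this rational in ℤ_7: compute digits iteratively via d_i = x_i mod 7, x_{i+1} = (x_i − d_i)/7. The first 6 digits are (1, 0, 0, 6, 0, 5).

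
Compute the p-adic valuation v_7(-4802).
v_7(-4802) = 4

v_7(n) is the largest exponent k such that 7^k divides n. Factor out: -4802 = -7^4 · 2. (Sign doesn't affect v_p.) So v_7(-4802) = 4.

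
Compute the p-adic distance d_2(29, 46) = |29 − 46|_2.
d_2(29, 46) = 1

Step 1 — x − y = 29 − 46 = -17. Step 2 — v_2(-17) = 0 (factor: -17 = −(2^0 · 17); the sign does not affect v_p). Step 3 — |x − y|_2 = 2^{0} = 1.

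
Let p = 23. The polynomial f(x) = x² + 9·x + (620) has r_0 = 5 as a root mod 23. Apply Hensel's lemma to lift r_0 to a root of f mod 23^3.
r_2 = 7848 (mod 12167)

Hensel: r_{i+1} = r_i − f(r_i)·(f′(r_i))^{-1} mod 23^{i+2}, f′(x) = 2x + 9. Iterate:
  r_0 = 5 (mod 23)
  r_1 = 442 (mod 529)
  r_2 = 7848 (mod 12167)
Final: r = 7848 satisfies f(r) ≡ 0 mod 23^3.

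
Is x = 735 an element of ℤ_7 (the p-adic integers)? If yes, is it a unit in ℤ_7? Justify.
x ∈ ℤ_7 but not a unit; v_7(x) = 2 > 0

ℤ_7 = {x ∈ ℚ_7 : v_7(x) ≥ 0} and ℤ_7^× = {x ∈ ℤ_7 : v_7(x) = 0}. Here v_7(735) = v_7(num) − v_7(den) = 2; compare against these criteria.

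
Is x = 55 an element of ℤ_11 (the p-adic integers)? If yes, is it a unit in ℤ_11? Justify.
x ∈ ℤ_11 but not a unit; v_11(x) = 1 > 0

ℤ_11 = {x ∈ ℚ_11 : v_11(x) ≥ 0} and ℤ_11^× = {x ∈ ℤ_11 : v_11(x) = 0}. Here v_11(55) = v_11(num) − v_11(den) = 1; compare against these criteria.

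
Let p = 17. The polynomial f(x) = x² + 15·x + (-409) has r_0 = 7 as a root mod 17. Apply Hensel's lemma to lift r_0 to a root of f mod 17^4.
r_3 = 1112 (mod 83521)

Hensel: r_{i+1} = r_i − f(r_i)·(f′(r_i))^{-1} mod 17^{i+2}, f′(x) = 2x + 15. Iterate:
  r_0 = 7 (mod 17)
  r_1 = 245 (mod 289)
  r_2 = 1112 (mod 4913)
  r_3 = 1112 (mod 83521)
Final: r = 1112 satisfies f(r) ≡ 0 mod 17^4.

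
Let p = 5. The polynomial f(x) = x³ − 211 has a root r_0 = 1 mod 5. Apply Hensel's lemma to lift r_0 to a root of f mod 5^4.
r_3 = 171 (mod 625)

Hensel: r_{i+1} = r_i − f(r_i)/f′(r_i) mod 5^{i+2}, where f′(x) = 3x². Iterate:
  r_0 = 1 (mod 5)
  r_1 = 21 (mod 25)
  r_2 = 46 (mod 125)
  r_3 = 171 (mod 625)
Final: r = 171 with f(r) ≡ 0 mod 5^4.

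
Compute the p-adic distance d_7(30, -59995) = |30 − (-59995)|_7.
d_7(30, -59995) = 1/2401

Step 1 — x − y = 30 − (-59995) = 60025. Step 2 — v_7(60025) = 4 (factor: 60025 = (7^4 · 25); the sign does not affect v_p). Step 3 — |x − y|_7 = 7^{-4} = 1/2401.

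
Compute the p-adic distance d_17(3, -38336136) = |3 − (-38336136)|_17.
d_17(3, -38336136) = 1/1419857

Step 1 — x − y = 3 − (-38336136) = 38336139. Step 2 — v_17(38336139) = 5 (factor: 38336139 = (17^5 · 27); the sign does not affect v_p). Step 3 — |x − y|_17 = 17^{-5} = 1/1419857.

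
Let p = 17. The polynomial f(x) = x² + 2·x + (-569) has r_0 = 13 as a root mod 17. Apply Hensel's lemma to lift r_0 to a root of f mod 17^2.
r_1 = 47 (mod 289)

Hensel: r_{i+1} = r_i − f(r_i)·(f′(r_i))^{-1} mod 17^{i+2}, f′(x) = 2x + 2. Iterate:
  r_0 = 13 (mod 17)
  r_1 = 47 (mod 289)
Final: r = 47 satisfies f(r) ≡ 0 mod 17^2.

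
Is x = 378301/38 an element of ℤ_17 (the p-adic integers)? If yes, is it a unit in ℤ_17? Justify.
x ∈ ℤ_17 but not a unit; v_17(x) = 3 > 0

ℤ_17 = {x ∈ ℚ_17 : v_17(x) ≥ 0} and ℤ_17^× = {x ∈ ℤ_17 : v_17(x) = 0}. Here v_17(378301/38) = v_17(num) − v_17(den) = 3; compare against these criteria.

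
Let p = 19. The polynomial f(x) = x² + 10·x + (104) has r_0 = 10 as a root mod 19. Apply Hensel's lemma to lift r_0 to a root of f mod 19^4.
r_3 = 103294 (mod 130321)

Hensel: r_{i+1} = r_i − f(r_i)·(f′(r_i))^{-1} mod 19^{i+2}, f′(x) = 2x + 10. Iterate:
  r_0 = 10 (mod 19)
  r_1 = 48 (mod 361)
  r_2 = 409 (mod 6859)
  r_3 = 103294 (mod 130321)
Final: r = 103294 satisfies f(r) ≡ 0 mod 19^4.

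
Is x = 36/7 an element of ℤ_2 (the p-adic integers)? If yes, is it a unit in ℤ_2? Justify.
x ∈ ℤ_2 but not a unit; v_2(x) = 2 > 0

ℤ_2 = {x ∈ ℚ_2 : v_2(x) ≥ 0} and ℤ_2^× = {x ∈ ℤ_2 : v_2(x) = 0}. Here v_2(36/7) = v_2(num) − v_2(den) = 2; compare against these criteria.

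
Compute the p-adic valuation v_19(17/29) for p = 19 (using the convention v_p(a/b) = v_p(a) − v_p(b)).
v_19(17/29) = 0

Factor powers of 19 from the numerator and denominator of the reduced fraction: 17 = 19^0 · 17 and 29 = 19^0 · 29. Apply v_p(a/b) = v_p(a) − v_p(b): v_19(17/29) = 0 − 0 = 0.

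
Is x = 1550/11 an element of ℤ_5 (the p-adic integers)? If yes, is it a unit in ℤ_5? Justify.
x ∈ ℤ_5 but not a unit; v_5(x) = 2 > 0

ℤ_5 = {x ∈ ℚ_5 : v_5(x) ≥ 0} and ℤ_5^× = {x ∈ ℤ_5 : v_5(x) = 0}. Here v_5(1550/11) = v_5(num) − v_5(den) = 2; compare against these criteria.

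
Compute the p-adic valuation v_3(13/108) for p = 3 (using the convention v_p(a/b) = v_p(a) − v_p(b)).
v_3(13/108) = -3

Factor powers of 3 from the numerator and denominator of the reduced fraction: 13 = 3^0 · 13 and 108 = 3^3 · 4. Apply v_p(a/b) = v_p(a) − v_p(b): v_3(13/108) = 0 − 3 = -3.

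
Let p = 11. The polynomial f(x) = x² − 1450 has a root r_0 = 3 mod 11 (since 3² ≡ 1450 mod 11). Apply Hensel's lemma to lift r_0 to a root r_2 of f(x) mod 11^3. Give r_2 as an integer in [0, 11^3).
r_2 = 828 (mod 1331)

Hensel's recurrence: r_{i+1} = r_i − f(r_i)·(f′(r_i))^{-1} mod 11^{i+2}, with f′(x) = 2x. Iterate:
  r_0 = 3 (mod 11)
  r_1 = 102 (mod 121)
  r_2 = 828 (mod 1331)
Final: r_2 = 828, and one checks f(r_2) ≡ 0 mod 11^3.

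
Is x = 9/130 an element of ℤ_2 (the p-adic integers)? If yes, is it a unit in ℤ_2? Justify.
x ∉ ℤ_2 (v_2(x) = -1 < 0)

ℤ_2 = {x ∈ ℚ_2 : v_2(x) ≥ 0} and ℤ_2^× = {x ∈ ℤ_2 : v_2(x) = 0}. Here v_2(9/130) = v_2(num) − v_2(den) = -1; compare against these criteria.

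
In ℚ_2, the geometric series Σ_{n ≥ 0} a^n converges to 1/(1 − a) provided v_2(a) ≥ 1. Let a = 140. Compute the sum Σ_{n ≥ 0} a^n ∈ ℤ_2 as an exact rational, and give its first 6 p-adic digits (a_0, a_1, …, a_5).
Σ a^n = 1/(1 − a) = -1/139;  first 6 digits = (1, 0, 1, 1, 1, 0)

v_2(a) = 2 ≥ 1, so the series converges in ℤ_2 to 1/(1 − a) = 1/(1 − 140) = -1/139. Expand this rational in ℤ_2: compute digits iteratively via d_i = x_i mod 2, x_{i+1} = (x_i − d_i)/2. The first 6 digits are (1, 0, 1, 1, 1, 0).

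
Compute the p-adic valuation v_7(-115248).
v_7(-115248) = 4

v_7(n) is the largest exponent k such that 7^k divides n. Factor out: -115248 = -7^4 · 48. (Sign doesn't affect v_p.) So v_7(-115248) = 4.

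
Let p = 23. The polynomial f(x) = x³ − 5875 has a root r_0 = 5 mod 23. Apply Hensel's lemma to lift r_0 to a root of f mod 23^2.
r_1 = 258 (mod 529)

Hensel: r_{i+1} = r_i − f(r_i)/f′(r_i) mod 23^{i+2}, where f′(x) = 3x². Iterate:
  r_0 = 5 (mod 23)
  r_1 = 258 (mod 529)
Final: r = 258 with f(r) ≡ 0 mod 23^2.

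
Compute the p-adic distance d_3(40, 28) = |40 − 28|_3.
d_3(40, 28) = 1/3

Step 1 — x − y = 40 − 28 = 12. Step 2 — v_3(12) = 1 (factor: 12 = (3^1 · 4); the sign does not affect v_p). Step 3 — |x − y|_3 = 3^{-1} = 1/3.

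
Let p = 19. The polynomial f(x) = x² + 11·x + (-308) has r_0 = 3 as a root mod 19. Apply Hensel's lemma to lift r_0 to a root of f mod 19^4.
r_3 = 48605 (mod 130321)

Hensel: r_{i+1} = r_i − f(r_i)·(f′(r_i))^{-1} mod 19^{i+2}, f′(x) = 2x + 11. Iterate:
  r_0 = 3 (mod 19)
  r_1 = 231 (mod 361)
  r_2 = 592 (mod 6859)
  r_3 = 48605 (mod 130321)
Final: r = 48605 satisfies f(r) ≡ 0 mod 19^4.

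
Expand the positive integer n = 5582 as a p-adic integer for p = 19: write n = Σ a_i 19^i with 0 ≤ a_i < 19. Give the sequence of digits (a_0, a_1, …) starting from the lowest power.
(a_0, a_1, …) = (15, 8, 15)

Repeated division by 19 gives the digits low-to-high: 5582 = 15 + 8·19^1 + 15·19^2. Digit sequence: (15, 8, 15).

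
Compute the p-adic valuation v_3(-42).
v_3(-42) = 1

v_3(n) is the largest exponent k such that 3^k divides n. Factor out: -42 = -3^1 · 14. (Sign doesn't affect v_p.) So v_3(-42) = 1.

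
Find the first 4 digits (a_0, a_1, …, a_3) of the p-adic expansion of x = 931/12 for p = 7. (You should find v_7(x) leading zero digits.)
(a_0, …, a_3) = (0, 0, 1, 3)

v_7(931/12) = 2, so a_0 = ... = a_1 = 0. Factor out: x = 7^2 · u with u = 19/12 a unit in ℤ_7. Expand u iteratively via a_{v+i} = u_i mod 7, u_{i+1} = (u_i − a_{v+i})/7:
  u_0 = 19/12;  a_2 = 1;  u_1 = (u_0 − 1)/7 = 1/12
  u_1 = 1/12;  a_3 = 3;  u_2 = (u_1 − 3)/7 = -5/12
Digits: (0, 0, 1, 3).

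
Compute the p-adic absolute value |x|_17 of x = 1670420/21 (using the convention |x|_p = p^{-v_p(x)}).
|1670420/21|_17 = 1/83521

Step 1 — compute v_17(x) by factoring powers of 17 out of the numerator and denominator: v_17(1670420/21) = 4. Step 2 — apply |x|_p = p^{-v_p(x)} = 17^{-4} = 1/83521.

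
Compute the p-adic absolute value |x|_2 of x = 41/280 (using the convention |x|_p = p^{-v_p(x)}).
|41/280|_2 = 8

Step 1 — compute v_2(x) by factoring powers of 2 out of the numerator and denominator: v_2(41/280) = -3. Step 2 — apply |x|_p = p^{-v_p(x)} = 2^{3} = 8.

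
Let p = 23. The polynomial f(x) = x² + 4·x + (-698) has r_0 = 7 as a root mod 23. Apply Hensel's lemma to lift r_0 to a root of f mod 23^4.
r_3 = 41039 (mod 279841)

Hensel: r_{i+1} = r_i − f(r_i)·(f′(r_i))^{-1} mod 23^{i+2}, f′(x) = 2x + 4. Iterate:
  r_0 = 7 (mod 23)
  r_1 = 306 (mod 529)
  r_2 = 4538 (mod 12167)
  r_3 = 41039 (mod 279841)
Final: r = 41039 satisfies f(r) ≡ 0 mod 23^4.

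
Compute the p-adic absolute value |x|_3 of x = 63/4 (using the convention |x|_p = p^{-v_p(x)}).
|63/4|_3 = 1/9

Step 1 — compute v_3(x) by factoring powers of 3 out of the numerator and denominator: v_3(63/4) = 2. Step 2 — apply |x|_p = p^{-v_p(x)} = 3^{-2} = 1/9.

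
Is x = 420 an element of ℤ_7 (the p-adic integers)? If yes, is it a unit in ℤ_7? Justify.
x ∈ ℤ_7 but not a unit; v_7(x) = 1 > 0

ℤ_7 = {x ∈ ℚ_7 : v_7(x) ≥ 0} and ℤ_7^× = {x ∈ ℤ_7 : v_7(x) = 0}. Here v_7(420) = v_7(num) − v_7(den) = 1; compare against these criteria.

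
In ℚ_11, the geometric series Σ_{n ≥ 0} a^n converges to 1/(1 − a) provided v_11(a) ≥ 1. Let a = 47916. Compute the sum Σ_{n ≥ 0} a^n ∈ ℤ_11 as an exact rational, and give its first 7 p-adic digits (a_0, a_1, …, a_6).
Σ a^n = 1/(1 − a) = -1/47915;  first 7 digits = (1, 0, 0, 3, 3, 0, 9)

v_11(a) = 3 ≥ 1, so the series converges in ℤ_11 to 1/(1 − a) = 1/(1 − 47916) = -1/47915. Expand this rational in ℤ_11: compute digits iteratively via d_i = x_i mod 11, x_{i+1} = (x_i − d_i)/11. The first 7 digits are (1, 0, 0, 3, 3, 0, 9).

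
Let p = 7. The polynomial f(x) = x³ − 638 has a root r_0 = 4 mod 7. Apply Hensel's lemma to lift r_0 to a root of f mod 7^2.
r_1 = 18 (mod 49)

Hensel: r_{i+1} = r_i − f(r_i)/f′(r_i) mod 7^{i+2}, where f′(x) = 3x². Iterate:
  r_0 = 4 (mod 7)
  r_1 = 18 (mod 49)
Final: r = 18 with f(r) ≡ 0 mod 7^2.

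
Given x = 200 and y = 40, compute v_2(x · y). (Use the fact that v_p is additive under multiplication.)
v_2(8000) = 6

v_p(x) = 3 (factor: 200 = 2^3 · 25); v_p(y) = 3 (factor: 40 = 2^3 · 5). Additivity: v_p(xy) = v_p(x) + v_p(y) = 3 + 3 = 6. (Direct check: xy = 8000 = 2^6 · (125).)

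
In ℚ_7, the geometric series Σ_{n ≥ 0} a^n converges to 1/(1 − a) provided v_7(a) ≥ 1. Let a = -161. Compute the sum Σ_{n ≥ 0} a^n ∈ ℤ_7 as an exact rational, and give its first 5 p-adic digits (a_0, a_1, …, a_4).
Σ a^n = 1/(1 − a) = 1/162;  first 5 digits = (1, 5, 0, 4, 3)

v_7(a) = 1 ≥ 1, so the series converges in ℤ_7 to 1/(1 − a) = 1/(1 − (-161)) = 1/162. Expand this rational in ℤ_7: compute digits iteratively via d_i = x_i mod 7, x_{i+1} = (x_i − d_i)/7. The first 5 digits are (1, 5, 0, 4, 3).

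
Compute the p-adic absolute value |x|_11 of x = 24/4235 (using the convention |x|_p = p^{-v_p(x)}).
|24/4235|_11 = 121

Step 1 — compute v_11(x) by factoring powers of 11 out of the numerator and denominator: v_11(24/4235) = -2. Step 2 — apply |x|_p = p^{-v_p(x)} = 11^{2} = 121.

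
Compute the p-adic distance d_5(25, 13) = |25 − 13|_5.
d_5(25, 13) = 1

Step 1 — x − y = 25 − 13 = 12. Step 2 — v_5(12) = 0 (factor: 12 = (5^0 · 12); the sign does not affect v_p). Step 3 — |x − y|_5 = 5^{0} = 1.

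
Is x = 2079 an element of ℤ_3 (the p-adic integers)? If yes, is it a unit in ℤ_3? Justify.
x ∈ ℤ_3 but not a unit; v_3(x) = 3 > 0

ℤ_3 = {x ∈ ℚ_3 : v_3(x) ≥ 0} and ℤ_3^× = {x ∈ ℤ_3 : v_3(x) = 0}. Here v_3(2079) = v_3(num) − v_3(den) = 3; compare against these criteria.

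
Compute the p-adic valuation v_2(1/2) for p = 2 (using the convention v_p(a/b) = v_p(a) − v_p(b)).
v_2(1/2) = -1

Factor powers of 2 from the numerator and denominator of the reduced fraction: 1 = 2^0 · 1 and 2 = 2^1 · 1. Apply v_p(a/b) = v_p(a) − v_p(b): v_2(1/2) = 0 − 1 = -1.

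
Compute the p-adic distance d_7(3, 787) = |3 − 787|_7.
d_7(3, 787) = 1/49

Step 1 — x − y = 3 − 787 = -784. Step 2 — v_7(-784) = 2 (factor: -784 = −(7^2 · 16); the sign does not affect v_p). Step 3 — |x − y|_7 = 7^{-2} = 1/49.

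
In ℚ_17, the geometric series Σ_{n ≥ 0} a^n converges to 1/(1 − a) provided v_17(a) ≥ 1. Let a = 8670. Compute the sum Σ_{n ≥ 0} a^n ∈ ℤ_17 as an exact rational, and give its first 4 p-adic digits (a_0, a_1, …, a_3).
Σ a^n = 1/(1 − a) = -1/8669;  first 4 digits = (1, 0, 13, 1)

v_17(a) = 2 ≥ 1, so the series converges in ℤ_17 to 1/(1 − a) = 1/(1 − 8670) = -1/8669. Expand this rational in ℤ_17: compute digits iteratively via d_i = x_i mod 17, x_{i+1} = (x_i − d_i)/17. The first 4 digits are (1, 0, 13, 1).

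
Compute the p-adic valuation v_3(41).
v_3(41) = 0

v_3(n) is the largest exponent k such that 3^k divides n. Factor out: 41 = 3^0 · 41. (Sign doesn't affect v_p.) So v_3(41) = 0.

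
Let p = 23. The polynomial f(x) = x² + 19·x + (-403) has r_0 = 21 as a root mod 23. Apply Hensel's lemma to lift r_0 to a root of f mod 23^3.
r_2 = 8738 (mod 12167)

Hensel: r_{i+1} = r_i − f(r_i)·(f′(r_i))^{-1} mod 23^{i+2}, f′(x) = 2x + 19. Iterate:
  r_0 = 21 (mod 23)
  r_1 = 274 (mod 529)
  r_2 = 8738 (mod 12167)
Final: r = 8738 satisfies f(r) ≡ 0 mod 23^3.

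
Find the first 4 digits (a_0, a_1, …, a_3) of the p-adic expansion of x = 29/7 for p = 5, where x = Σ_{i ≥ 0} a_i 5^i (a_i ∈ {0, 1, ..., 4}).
(a_0, …, a_3) = (2, 4, 0, 2)

v_5(29/7) = 0 (numerator and denominator both coprime to 5), so x ∈ ℤ_5^×. Compute digits iteratively via a_i = x_i mod 5, x_{i+1} = (x_i − a_i)/5, with x_0 = x:
  x_0 = 29/7;  a_0 = 2;  x_1 = (x_0 − 2)/5 = 3/7
  x_1 = 3/7;  a_1 = 4;  x_2 = (x_1 − 4)/5 = -5/7
  x_2 = -5/7;  a_2 = 0;  x_3 = (x_2 − 0)/5 = -1/7
  x_3 = -1/7;  a_3 = 2;  x_4 = (x_3 − 2)/5 = -3/7
Digits: (2, 4, 0, 2).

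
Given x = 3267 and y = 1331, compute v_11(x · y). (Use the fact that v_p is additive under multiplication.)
v_11(4348377) = 5

v_p(x) = 2 (factor: 3267 = 11^2 · 27); v_p(y) = 3 (factor: 1331 = 11^3 · 1). Additivity: v_p(xy) = v_p(x) + v_p(y) = 2 + 3 = 5. (Direct check: xy = 4348377 = 11^5 · (27).)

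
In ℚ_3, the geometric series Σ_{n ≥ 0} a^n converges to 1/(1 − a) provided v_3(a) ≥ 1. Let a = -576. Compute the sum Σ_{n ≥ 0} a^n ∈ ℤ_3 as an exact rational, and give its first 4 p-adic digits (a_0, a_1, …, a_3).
Σ a^n = 1/(1 − a) = 1/577;  first 4 digits = (1, 0, 2, 2)

v_3(a) = 2 ≥ 1, so the series converges in ℤ_3 to 1/(1 − a) = 1/(1 − (-576)) = 1/577. Expand this rational in ℤ_3: compute digits iteratively via d_i = x_i mod 3, x_{i+1} = (x_i − d_i)/3. The first 4 digits are (1, 0, 2, 2).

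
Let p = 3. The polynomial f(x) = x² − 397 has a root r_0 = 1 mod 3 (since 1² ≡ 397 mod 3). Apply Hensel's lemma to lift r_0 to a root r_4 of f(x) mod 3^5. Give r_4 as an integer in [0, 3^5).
r_4 = 37 (mod 243)

Hensel's recurrence: r_{i+1} = r_i − f(r_i)·(f′(r_i))^{-1} mod 3^{i+2}, with f′(x) = 2x. Iterate:
  r_0 = 1 (mod 3)
  r_1 = 1 (mod 9)
  r_2 = 10 (mod 27)
  r_3 = 37 (mod 81)
  r_4 = 37 (mod 243)
Final: r_4 = 37, and one checks f(r_4) ≡ 0 mod 3^5.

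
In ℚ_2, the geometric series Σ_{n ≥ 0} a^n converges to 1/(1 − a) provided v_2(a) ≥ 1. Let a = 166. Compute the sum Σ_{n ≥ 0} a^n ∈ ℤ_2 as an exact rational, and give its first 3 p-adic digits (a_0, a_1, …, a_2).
Σ a^n = 1/(1 − a) = -1/165;  first 3 digits = (1, 1, 0)

v_2(a) = 1 ≥ 1, so the series converges in ℤ_2 to 1/(1 − a) = 1/(1 − 166) = -1/165. Expand this rational in ℤ_2: compute digits iteratively via d_i = x_i mod 2, x_{i+1} = (x_i − d_i)/2. The first 3 digits are (1, 1, 0).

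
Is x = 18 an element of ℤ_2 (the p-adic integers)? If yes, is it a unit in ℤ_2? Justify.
x ∈ ℤ_2 but not a unit; v_2(x) = 1 > 0

ℤ_2 = {x ∈ ℚ_2 : v_2(x) ≥ 0} and ℤ_2^× = {x ∈ ℤ_2 : v_2(x) = 0}. Here v_2(18) = v_2(num) − v_2(den) = 1; compare against these criteria.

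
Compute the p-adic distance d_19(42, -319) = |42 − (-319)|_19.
d_19(42, -319) = 1/361

Step 1 — x − y = 42 − (-319) = 361. Step 2 — v_19(361) = 2 (factor: 361 = (19^2 · 1); the sign does not affect v_p). Step 3 — |x − y|_19 = 19^{-2} = 1/361.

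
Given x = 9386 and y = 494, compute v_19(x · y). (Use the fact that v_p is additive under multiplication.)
v_19(4636684) = 3

v_p(x) = 2 (factor: 9386 = 19^2 · 26); v_p(y) = 1 (factor: 494 = 19^1 · 26). Additivity: v_p(xy) = v_p(x) + v_p(y) = 2 + 1 = 3. (Direct check: xy = 4636684 = 19^3 · (676).)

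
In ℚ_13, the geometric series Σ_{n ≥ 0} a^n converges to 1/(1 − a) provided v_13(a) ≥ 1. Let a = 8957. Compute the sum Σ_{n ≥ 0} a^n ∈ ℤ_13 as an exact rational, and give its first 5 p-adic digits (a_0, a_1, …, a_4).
Σ a^n = 1/(1 − a) = -1/8956;  first 5 digits = (1, 0, 1, 4, 1)

v_13(a) = 2 ≥ 1, so the series converges in ℤ_13 to 1/(1 − a) = 1/(1 − 8957) = -1/8956. Expand this rational in ℤ_13: compute digits iteratively via d_i = x_i mod 13, x_{i+1} = (x_i − d_i)/13. The first 5 digits are (1, 0, 1, 4, 1).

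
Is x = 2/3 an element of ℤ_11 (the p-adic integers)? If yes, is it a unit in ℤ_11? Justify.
x ∈ ℤ_11^× (unit); v_11(x) = 0

ℤ_11 = {x ∈ ℚ_11 : v_11(x) ≥ 0} and ℤ_11^× = {x ∈ ℤ_11 : v_11(x) = 0}. Here v_11(2/3) = v_11(num) − v_11(den) = 0; compare against these criteria.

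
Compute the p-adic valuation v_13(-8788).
v_13(-8788) = 3

v_13(n) is the largest exponent k such that 13^k divides n. Factor out: -8788 = -13^3 · 4. (Sign doesn't affect v_p.) So v_13(-8788) = 3.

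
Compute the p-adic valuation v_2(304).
v_2(304) = 4

v_2(n) is the largest exponent k such that 2^k divides n. Factor out: 304 = 2^4 · 19. (Sign doesn't affect v_p.) So v_2(304) = 4.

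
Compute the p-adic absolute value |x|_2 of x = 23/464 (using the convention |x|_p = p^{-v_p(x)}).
|23/464|_2 = 16

Step 1 — compute v_2(x) by factoring powers of 2 out of the numerator and denominator: v_2(23/464) = -4. Step 2 — apply |x|_p = p^{-v_p(x)} = 2^{4} = 16.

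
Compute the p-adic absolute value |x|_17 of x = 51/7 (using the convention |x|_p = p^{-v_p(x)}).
|51/7|_17 = 1/17

Step 1 — compute v_17(x) by factoring powers of 17 out of the numerator and denominator: v_17(51/7) = 1. Step 2 — apply |x|_p = p^{-v_p(x)} = 17^{-1} = 1/17.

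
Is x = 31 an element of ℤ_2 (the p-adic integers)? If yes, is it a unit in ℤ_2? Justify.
x ∈ ℤ_2^× (unit); v_2(x) = 0

ℤ_2 = {x ∈ ℚ_2 : v_2(x) ≥ 0} and ℤ_2^× = {x ∈ ℤ_2 : v_2(x) = 0}. Here v_2(31) = v_2(num) − v_2(den) = 0; compare against these criteria.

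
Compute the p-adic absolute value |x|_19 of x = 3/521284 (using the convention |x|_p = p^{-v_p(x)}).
|3/521284|_19 = 130321

Step 1 — compute v_19(x) by factoring powers of 19 out of the numerator and denominator: v_19(3/521284) = -4. Step 2 — apply |x|_p = p^{-v_p(x)} = 19^{4} = 130321.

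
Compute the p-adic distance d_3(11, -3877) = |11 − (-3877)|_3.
d_3(11, -3877) = 1/243

Step 1 — x − y = 11 − (-3877) = 3888. Step 2 — v_3(3888) = 5 (factor: 3888 = (3^5 · 16); the sign does not affect v_p). Step 3 — |x − y|_3 = 3^{-5} = 1/243.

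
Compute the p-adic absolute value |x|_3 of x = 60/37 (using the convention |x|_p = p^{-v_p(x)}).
|60/37|_3 = 1/3

Step 1 — compute v_3(x) by factoring powers of 3 out of the numerator and denominator: v_3(60/37) = 1. Step 2 — apply |x|_p = p^{-v_p(x)} = 3^{-1} = 1/3.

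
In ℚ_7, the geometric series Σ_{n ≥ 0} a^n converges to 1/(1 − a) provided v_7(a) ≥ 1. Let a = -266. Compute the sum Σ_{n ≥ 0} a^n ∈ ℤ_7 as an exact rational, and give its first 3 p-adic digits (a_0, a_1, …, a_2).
Σ a^n = 1/(1 − a) = 1/267;  first 3 digits = (1, 4, 3)

v_7(a) = 1 ≥ 1, so the series converges in ℤ_7 to 1/(1 − a) = 1/(1 − (-266)) = 1/267. Expand this rational in ℤ_7: compute digits iteratively via d_i = x_i mod 7, x_{i+1} = (x_i − d_i)/7. The first 3 digits are (1, 4, 3).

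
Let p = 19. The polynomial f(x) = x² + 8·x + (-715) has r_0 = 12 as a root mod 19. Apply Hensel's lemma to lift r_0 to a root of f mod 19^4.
r_3 = 43313 (mod 130321)

Hensel: r_{i+1} = r_i − f(r_i)·(f′(r_i))^{-1} mod 19^{i+2}, f′(x) = 2x + 8. Iterate:
  r_0 = 12 (mod 19)
  r_1 = 354 (mod 361)
  r_2 = 2159 (mod 6859)
  r_3 = 43313 (mod 130321)
Final: r = 43313 satisfies f(r) ≡ 0 mod 19^4.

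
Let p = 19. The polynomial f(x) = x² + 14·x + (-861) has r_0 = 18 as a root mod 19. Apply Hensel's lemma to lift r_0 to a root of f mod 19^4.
r_3 = 38037 (mod 130321)

Hensel: r_{i+1} = r_i − f(r_i)·(f′(r_i))^{-1} mod 19^{i+2}, f′(x) = 2x + 14. Iterate:
  r_0 = 18 (mod 19)
  r_1 = 132 (mod 361)
  r_2 = 3742 (mod 6859)
  r_3 = 38037 (mod 130321)
Final: r = 38037 satisfies f(r) ≡ 0 mod 19^4.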